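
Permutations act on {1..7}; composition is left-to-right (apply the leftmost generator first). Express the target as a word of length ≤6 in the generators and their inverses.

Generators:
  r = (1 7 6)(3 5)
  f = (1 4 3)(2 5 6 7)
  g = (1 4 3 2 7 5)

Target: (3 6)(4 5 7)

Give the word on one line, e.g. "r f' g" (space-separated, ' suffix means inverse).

  after f': (1 3 4)(2 7 6 5)
  after g: (1 2 5 7 6)
  after r: (1 2 3 5 6 7)
  after g: (1 7 4 3)(5 6)
  after r': (3 6)(4 5 7)

f' g r g r'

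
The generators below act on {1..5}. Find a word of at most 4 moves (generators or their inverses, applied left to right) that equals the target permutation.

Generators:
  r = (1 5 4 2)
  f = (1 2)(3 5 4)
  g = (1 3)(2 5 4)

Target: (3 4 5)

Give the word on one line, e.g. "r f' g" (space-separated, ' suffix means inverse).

f f

  after f: (1 2)(3 5 4)
  after f: (3 4 5)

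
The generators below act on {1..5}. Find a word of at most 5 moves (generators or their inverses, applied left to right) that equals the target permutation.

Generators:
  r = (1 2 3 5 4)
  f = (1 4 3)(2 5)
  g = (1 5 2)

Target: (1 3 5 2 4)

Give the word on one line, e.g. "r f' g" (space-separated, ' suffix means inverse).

  after g: (1 5 2)
  after r': (1 3 2 4 5)
  after g': (1 3 5 2 4)

g r' g'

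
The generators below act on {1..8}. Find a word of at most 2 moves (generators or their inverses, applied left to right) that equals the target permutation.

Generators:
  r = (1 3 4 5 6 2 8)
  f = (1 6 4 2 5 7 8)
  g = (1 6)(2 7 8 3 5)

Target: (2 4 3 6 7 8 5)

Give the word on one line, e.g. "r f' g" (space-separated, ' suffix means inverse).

r' f

  after r': (1 8 2 6 5 4 3)
  after f: (2 4 3 6 7 8 5)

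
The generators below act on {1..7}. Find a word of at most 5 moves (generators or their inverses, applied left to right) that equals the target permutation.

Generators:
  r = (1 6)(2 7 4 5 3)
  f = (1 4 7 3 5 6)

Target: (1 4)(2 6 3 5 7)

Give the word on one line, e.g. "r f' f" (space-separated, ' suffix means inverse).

  after f': (1 6 5 3 7 4)
  after r: (2 7 5)(3 4 6)
  after r: (1 6 2 4)(3 5 7)
  after f': (1 5 4 6 2)
  after r': (1 4)(2 6 3 5 7)

f' r r f' r'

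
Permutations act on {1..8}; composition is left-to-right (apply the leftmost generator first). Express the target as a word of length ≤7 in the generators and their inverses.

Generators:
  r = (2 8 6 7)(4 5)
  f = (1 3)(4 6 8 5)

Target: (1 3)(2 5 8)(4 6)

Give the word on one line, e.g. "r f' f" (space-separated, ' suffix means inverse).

f r f' f' r'

  after f: (1 3)(4 6 8 5)
  after r: (1 3)(2 8 4 7)
  after f': (2 6 4 7)(5 8)
  after f': (1 3)(2 4 7)(5 6)
  after r': (1 3)(2 5 8)(4 6)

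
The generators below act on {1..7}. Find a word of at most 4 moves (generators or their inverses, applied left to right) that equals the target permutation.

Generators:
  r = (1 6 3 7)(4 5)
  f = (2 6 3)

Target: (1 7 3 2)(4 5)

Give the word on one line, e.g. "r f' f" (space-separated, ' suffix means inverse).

  after f: (2 6 3)
  after r': (1 7 3 2)(4 5)

f r'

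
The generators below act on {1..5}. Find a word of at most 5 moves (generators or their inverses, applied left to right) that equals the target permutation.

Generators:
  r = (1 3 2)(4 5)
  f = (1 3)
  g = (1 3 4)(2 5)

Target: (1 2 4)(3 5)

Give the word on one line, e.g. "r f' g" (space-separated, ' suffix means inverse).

g r f'

  after g: (1 3 4)(2 5)
  after r: (1 2 4 3 5)
  after f': (1 2 4)(3 5)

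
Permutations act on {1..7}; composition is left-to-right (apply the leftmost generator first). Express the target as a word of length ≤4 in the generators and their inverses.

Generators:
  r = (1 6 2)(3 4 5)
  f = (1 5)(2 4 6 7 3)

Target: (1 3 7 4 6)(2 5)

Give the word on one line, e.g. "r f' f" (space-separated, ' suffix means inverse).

f f r' f'

  after f: (1 5)(2 4 6 7 3)
  after f: (2 6 3 4 7)
  after r': (1 2)(4 7 6 5)
  after f': (1 3 7 4 6)(2 5)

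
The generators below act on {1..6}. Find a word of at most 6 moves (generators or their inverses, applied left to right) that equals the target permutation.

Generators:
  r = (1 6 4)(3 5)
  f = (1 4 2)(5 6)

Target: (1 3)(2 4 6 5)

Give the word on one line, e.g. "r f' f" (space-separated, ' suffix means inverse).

f r' f' r'

  after f: (1 4 2)(5 6)
  after r': (1 6 3 5)(2 4)
  after f': (1 5 2)(3 6)
  after r': (1 3)(2 4 6 5)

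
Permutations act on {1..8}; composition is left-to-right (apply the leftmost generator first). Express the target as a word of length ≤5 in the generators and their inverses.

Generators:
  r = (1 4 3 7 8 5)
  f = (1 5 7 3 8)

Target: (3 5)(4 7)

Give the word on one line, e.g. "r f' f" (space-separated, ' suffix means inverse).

f' r r

  after f': (1 8 3 7 5)
  after r: (1 5 4 3 8 7)
  after r: (3 5)(4 7)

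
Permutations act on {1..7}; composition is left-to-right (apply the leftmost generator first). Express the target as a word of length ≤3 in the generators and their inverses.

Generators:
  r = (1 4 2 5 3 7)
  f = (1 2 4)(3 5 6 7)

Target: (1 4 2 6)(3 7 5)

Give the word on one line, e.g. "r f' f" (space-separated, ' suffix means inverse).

  after r: (1 4 2 5 3 7)
  after f: (2 6 7)
  after r: (1 4 2 6)(3 7 5)

r f r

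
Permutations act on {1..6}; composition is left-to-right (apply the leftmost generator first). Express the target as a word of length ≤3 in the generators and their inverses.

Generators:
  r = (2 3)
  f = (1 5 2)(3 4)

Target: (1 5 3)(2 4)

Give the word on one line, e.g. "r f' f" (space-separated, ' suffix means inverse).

  after r': (2 3)
  after f: (1 5 2 4 3)
  after r': (1 5 3)(2 4)

r' f r'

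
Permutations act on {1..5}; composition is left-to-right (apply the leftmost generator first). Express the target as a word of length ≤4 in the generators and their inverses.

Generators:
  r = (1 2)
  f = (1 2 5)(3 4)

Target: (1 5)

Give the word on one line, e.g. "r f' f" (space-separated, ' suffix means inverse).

f r' f'

  after f: (1 2 5)(3 4)
  after r': (2 5)(3 4)
  after f': (1 5)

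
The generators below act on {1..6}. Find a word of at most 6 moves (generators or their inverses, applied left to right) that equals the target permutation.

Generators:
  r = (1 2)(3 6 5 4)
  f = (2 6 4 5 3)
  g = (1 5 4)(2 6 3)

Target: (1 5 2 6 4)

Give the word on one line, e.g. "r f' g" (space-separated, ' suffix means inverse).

  after r': (1 2)(3 4 5 6)
  after g': (1 3 5 2 4)
  after r': (1 4 2 5)(3 6)
  after r': (1 5 2 6 4)

r' g' r' r'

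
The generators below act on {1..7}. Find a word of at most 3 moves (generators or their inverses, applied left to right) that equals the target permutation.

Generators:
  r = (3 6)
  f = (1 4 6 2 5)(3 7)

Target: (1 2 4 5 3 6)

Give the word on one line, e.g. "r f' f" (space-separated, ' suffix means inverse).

f' f' r'

  after f': (1 5 2 6 4)(3 7)
  after f': (1 2 4 5 6)
  after r': (1 2 4 5 3 6)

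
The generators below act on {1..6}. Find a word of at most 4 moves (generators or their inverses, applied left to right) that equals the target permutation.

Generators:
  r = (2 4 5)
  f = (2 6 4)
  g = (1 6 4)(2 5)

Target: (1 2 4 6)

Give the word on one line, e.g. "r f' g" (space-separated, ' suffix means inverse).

  after g': (1 4 6)(2 5)
  after f': (1 6)(2 5 4)
  after r: (1 6)
  after f': (1 2 4 6)

g' f' r f'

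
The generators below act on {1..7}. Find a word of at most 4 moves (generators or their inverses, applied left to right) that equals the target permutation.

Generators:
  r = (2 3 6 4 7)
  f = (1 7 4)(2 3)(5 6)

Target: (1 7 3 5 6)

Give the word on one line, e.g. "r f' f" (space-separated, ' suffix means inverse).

  after r: (2 3 6 4 7)
  after f: (1 7 3 5 6)

r f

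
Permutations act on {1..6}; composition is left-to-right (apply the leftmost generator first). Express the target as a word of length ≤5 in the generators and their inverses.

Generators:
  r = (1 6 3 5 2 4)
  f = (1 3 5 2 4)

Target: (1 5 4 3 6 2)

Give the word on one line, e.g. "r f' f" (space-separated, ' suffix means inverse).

  after r': (1 4 2 5 3 6)
  after f: (3 6)
  after f: (1 3 6 5 2 4)
  after f: (1 5 4 3 6 2)

r' f f f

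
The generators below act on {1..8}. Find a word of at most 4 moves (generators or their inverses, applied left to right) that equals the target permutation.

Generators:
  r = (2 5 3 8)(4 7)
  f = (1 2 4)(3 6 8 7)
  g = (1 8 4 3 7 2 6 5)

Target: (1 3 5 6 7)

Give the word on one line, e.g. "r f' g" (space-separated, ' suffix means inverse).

f' g' r'

  after f': (1 4 2)(3 7 8 6)
  after g': (1 8 2 5 6 4 7)
  after r': (1 3 5 6 7)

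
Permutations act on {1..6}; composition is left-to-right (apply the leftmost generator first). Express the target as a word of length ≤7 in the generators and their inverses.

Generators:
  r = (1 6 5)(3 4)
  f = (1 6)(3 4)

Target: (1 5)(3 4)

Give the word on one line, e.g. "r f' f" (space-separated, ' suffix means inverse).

  after r': (1 5 6)(3 4)
  after r': (1 6 5)
  after f': (3 4)(5 6)
  after r: (1 6)
  after r: (1 5)(3 4)

r' r' f' r r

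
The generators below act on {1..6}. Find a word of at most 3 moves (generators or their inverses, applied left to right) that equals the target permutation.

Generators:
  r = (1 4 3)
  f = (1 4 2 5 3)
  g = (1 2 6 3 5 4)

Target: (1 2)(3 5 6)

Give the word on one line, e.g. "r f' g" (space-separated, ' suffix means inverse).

  after r: (1 4 3)
  after f': (2 4 5)
  after g: (1 2)(3 5 6)

r f' g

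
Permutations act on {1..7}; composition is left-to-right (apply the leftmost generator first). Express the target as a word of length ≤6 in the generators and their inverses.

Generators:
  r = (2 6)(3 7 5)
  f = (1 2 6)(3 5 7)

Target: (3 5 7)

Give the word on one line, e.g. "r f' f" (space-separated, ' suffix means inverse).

r f' r' f'

  after r: (2 6)(3 7 5)
  after f': (1 6)(3 5 7)
  after r': (1 2 6)(3 7 5)
  after f': (3 5 7)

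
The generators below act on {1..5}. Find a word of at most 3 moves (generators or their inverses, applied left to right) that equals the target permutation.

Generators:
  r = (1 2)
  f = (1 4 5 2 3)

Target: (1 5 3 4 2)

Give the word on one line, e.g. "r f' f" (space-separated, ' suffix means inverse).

f' f' f'

  after f': (1 3 2 5 4)
  after f': (1 2 4 3 5)
  after f': (1 5 3 4 2)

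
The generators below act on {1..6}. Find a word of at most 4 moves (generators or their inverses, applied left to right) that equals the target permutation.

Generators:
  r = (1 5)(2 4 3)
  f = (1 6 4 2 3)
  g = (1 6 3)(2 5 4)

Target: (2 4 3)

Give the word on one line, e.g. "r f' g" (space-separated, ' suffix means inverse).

r' r'

  after r': (1 5)(2 3 4)
  after r': (2 4 3)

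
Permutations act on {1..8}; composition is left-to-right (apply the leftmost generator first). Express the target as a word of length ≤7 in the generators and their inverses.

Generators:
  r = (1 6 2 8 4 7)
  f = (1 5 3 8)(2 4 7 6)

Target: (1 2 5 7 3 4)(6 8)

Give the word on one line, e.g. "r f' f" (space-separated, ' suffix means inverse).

  after f: (1 5 3 8)(2 4 7 6)
  after r': (1 5 3 2 8 7)
  after f': (2 3 6 7 8 4)
  after f': (1 8 2 5)(3 7)(4 6)
  after r': (1 2 5 7 3 4)(6 8)

f r' f' f' r'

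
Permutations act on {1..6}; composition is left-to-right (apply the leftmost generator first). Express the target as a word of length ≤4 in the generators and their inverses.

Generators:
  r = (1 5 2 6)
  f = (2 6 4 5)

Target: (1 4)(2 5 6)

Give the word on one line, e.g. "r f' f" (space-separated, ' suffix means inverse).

r' f r'

  after r': (1 6 2 5)
  after f: (1 4 5)
  after r': (1 4)(2 5 6)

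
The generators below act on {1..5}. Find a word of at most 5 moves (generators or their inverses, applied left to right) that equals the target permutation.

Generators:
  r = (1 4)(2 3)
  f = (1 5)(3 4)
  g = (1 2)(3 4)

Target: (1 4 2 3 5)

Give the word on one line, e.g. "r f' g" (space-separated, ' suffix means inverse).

  after g: (1 2)(3 4)
  after r': (1 3)(2 4)
  after f: (1 4 2 3 5)

g r' f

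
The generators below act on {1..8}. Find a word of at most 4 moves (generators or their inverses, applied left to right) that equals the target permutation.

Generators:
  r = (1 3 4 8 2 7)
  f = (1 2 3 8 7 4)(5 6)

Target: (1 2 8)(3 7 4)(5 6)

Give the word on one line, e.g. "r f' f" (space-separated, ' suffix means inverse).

  after r: (1 3 4 8 2 7)
  after f': (1 2 8)(3 7 4)(5 6)

r f'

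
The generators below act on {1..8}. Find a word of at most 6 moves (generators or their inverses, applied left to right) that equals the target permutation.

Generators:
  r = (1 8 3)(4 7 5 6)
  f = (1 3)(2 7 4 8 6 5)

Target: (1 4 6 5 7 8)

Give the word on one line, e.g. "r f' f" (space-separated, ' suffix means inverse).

r' f r f r

  after r': (1 3 8)(4 6 5 7)
  after f: (2 7 8 3 6)(4 5)
  after r: (1 8)(2 5 7 3 4 6)
  after f: (1 6 7)(3 8)(4 5)
  after r: (1 4 6 5 7 8)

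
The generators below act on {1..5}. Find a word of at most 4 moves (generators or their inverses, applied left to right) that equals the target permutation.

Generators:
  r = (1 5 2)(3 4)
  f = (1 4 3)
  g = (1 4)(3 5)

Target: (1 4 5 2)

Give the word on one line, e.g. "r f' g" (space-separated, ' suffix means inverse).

f' r

  after f': (1 3 4)
  after r: (1 4 5 2)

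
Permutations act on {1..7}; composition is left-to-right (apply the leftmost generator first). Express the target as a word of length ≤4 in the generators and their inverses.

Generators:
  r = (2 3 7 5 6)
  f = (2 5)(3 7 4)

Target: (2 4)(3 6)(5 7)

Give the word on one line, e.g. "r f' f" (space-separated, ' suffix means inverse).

  after r: (2 3 7 5 6)
  after f': (2 4 7)(5 6)
  after r': (2 4 3)(6 7)
  after r': (2 4)(3 6)(5 7)

r f' r' r'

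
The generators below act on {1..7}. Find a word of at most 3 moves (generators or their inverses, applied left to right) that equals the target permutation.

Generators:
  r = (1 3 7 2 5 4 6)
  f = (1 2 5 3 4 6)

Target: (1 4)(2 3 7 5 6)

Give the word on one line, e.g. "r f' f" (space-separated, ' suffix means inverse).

r f

  after r: (1 3 7 2 5 4 6)
  after f: (1 4)(2 3 7 5 6)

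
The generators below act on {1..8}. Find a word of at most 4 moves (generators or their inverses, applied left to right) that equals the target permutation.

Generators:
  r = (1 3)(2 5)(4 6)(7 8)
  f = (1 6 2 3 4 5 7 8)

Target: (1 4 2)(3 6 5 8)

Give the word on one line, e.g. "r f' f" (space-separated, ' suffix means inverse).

  after f: (1 6 2 3 4 5 7 8)
  after r: (1 4 2)(3 6 5 8)

f r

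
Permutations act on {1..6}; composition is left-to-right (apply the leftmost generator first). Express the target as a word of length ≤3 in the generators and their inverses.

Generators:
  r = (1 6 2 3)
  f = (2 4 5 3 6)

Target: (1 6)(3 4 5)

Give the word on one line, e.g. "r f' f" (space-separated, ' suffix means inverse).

  after r': (1 3 2 6)
  after f: (1 6)(3 4 5)

r' f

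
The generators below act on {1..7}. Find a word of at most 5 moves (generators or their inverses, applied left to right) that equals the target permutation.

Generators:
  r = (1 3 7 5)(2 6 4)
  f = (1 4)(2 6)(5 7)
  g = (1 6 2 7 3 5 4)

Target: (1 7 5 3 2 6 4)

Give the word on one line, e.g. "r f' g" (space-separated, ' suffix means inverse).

r' f' g f r

  after r': (1 5 7 3)(2 4 6)
  after f': (1 7 3 4 2)
  after g: (1 3)(2 6)(4 7 5)
  after f: (1 3 4 5)
  after r: (1 7 5 3 2 6 4)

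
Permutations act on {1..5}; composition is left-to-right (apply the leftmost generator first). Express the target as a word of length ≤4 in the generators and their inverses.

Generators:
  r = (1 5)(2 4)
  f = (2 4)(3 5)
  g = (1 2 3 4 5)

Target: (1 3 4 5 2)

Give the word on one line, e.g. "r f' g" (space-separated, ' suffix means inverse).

  after g': (1 5 4 3 2)
  after f: (1 3 4 5 2)

g' f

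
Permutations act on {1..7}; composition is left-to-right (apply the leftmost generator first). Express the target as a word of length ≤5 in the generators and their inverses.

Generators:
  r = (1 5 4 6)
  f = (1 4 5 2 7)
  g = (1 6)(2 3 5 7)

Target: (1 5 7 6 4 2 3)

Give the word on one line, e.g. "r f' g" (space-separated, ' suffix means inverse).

g' r' g' g' r'

  after g': (1 6)(2 7 5 3)
  after r': (1 4 5 3 2 7)
  after g': (1 4 3 7 6)(2 5)
  after g': (1 4 2 3 5 7)
  after r': (1 5 7 6 4 2 3)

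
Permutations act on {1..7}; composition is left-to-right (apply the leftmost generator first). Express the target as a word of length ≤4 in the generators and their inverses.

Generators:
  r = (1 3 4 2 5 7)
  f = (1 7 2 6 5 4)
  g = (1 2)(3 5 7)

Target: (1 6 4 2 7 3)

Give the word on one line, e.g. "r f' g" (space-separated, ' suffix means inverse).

f' r f

  after f': (1 4 5 6 2 7)
  after r: (1 2)(3 4 7)(5 6)
  after f: (1 6 4 2 7 3)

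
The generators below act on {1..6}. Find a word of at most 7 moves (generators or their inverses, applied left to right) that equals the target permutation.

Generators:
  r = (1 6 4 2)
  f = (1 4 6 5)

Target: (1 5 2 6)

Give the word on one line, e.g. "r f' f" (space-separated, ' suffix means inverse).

r' f r' f f

  after r': (1 2 4 6)
  after f: (1 2 6 4 5)
  after r': (1 4 5 2)
  after f: (1 6 5 2 4)
  after f: (1 5 2 6)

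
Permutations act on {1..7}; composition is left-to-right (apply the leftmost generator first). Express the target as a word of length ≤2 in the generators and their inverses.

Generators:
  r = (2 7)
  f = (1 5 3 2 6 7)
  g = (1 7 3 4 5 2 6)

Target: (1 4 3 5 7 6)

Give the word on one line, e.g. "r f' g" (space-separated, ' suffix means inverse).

f g'

  after f: (1 5 3 2 6 7)
  after g': (1 4 3 5 7 6)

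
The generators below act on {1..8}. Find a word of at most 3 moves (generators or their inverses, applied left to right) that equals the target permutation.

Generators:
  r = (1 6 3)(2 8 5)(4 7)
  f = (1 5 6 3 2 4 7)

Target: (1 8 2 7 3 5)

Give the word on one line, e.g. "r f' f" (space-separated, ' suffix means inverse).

f r'

  after f: (1 5 6 3 2 4 7)
  after r': (1 8 2 7 3 5)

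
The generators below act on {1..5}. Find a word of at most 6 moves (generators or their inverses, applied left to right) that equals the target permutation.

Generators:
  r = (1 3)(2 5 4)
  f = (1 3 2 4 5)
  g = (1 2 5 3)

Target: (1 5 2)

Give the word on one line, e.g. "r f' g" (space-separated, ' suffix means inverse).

r' r' r' g'

  after r': (1 3)(2 4 5)
  after r': (2 5 4)
  after r': (1 3)
  after g': (1 5 2)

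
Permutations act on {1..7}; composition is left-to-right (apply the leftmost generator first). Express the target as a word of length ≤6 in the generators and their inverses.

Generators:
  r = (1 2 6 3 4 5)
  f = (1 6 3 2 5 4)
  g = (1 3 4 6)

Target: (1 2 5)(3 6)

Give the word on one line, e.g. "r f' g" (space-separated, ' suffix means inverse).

  after f': (1 4 5 2 3 6)
  after g: (1 6 3)(2 4 5)
  after f': (2 5 3 4)
  after r': (1 5 6 2 4)
  after f': (1 2 5)(3 6)

f' g f' r' f'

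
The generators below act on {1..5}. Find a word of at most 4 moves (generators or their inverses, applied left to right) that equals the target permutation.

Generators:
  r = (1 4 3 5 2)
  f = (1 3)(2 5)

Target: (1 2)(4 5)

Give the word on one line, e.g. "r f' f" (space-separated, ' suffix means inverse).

  after r: (1 4 3 5 2)
  after r: (1 3 2 4 5)
  after f': (2 4)(3 5)
  after r': (1 2)(4 5)

r r f' r'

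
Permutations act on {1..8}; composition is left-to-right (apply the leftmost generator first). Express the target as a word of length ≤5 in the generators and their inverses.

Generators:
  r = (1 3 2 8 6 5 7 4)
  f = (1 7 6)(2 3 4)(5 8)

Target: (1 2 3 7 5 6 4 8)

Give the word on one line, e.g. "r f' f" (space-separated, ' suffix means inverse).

  after f': (1 6 7)(2 4 3)(5 8)
  after f': (1 7 6)(2 3 4)
  after r: (1 4 8 6 3)(5 7)
  after f': (1 3 6 2 4 5)(7 8)
  after f': (1 2 3 7 5 6 4 8)

f' f' r f' f'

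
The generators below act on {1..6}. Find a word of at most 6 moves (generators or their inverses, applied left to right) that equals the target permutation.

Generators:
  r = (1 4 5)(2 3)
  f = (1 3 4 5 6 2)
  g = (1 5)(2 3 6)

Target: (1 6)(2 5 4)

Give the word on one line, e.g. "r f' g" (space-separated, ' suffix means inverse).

r' r' r' f' g'

  after r': (1 5 4)(2 3)
  after r': (1 4 5)
  after r': (2 3)
  after f': (1 2)(3 6 5 4)
  after g': (1 6)(2 5 4)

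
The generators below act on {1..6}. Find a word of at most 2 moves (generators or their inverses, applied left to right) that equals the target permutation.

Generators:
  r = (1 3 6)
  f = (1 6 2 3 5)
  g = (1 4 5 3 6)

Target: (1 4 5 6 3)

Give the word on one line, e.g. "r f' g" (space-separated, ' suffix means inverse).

g r

  after g: (1 4 5 3 6)
  after r: (1 4 5 6 3)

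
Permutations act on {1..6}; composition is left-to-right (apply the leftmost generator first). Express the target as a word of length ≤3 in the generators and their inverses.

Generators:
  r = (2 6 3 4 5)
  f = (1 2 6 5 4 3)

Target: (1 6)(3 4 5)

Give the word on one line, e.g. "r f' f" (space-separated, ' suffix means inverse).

  after r: (2 6 3 4 5)
  after f: (1 2 5 6)
  after r: (1 6)(3 4 5)

r f r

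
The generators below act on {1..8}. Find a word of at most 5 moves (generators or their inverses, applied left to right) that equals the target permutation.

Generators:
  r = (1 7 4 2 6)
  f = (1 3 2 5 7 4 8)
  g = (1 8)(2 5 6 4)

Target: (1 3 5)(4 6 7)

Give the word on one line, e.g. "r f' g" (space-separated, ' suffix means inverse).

  after f: (1 3 2 5 7 4 8)
  after g: (1 3 5 7 2 6 4)
  after r': (1 3 5)(4 6 7)

f g r'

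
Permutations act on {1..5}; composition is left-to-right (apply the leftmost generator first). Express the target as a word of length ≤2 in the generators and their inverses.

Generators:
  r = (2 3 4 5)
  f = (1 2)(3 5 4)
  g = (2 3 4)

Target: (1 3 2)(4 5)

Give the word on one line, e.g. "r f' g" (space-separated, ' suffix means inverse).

  after f': (1 2)(3 4 5)
  after g: (1 3 2)(4 5)

f' g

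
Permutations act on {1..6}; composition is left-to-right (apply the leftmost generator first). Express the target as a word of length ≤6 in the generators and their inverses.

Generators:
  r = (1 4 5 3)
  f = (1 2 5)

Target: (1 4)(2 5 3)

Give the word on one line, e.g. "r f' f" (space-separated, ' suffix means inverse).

r' f f r r

  after r': (1 3 5 4)
  after f: (1 3)(2 5 4)
  after f: (1 3 2)(4 5)
  after r: (2 4 3)
  after r: (1 4)(2 5 3)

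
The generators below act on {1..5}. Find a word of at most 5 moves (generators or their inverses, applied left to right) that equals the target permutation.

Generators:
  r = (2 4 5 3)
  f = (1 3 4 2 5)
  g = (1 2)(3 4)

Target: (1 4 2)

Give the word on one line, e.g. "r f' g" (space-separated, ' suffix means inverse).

g f' r r g

  after g: (1 2)(3 4)
  after f': (1 4)(2 5)
  after r: (1 5 4)(2 3)
  after r: (1 3 4)
  after g: (1 4 2)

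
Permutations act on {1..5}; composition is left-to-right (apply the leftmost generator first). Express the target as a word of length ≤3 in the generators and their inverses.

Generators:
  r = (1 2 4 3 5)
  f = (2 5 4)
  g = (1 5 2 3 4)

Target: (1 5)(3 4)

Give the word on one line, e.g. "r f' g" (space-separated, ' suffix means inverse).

  after f: (2 5 4)
  after g: (1 5)(3 4)

f g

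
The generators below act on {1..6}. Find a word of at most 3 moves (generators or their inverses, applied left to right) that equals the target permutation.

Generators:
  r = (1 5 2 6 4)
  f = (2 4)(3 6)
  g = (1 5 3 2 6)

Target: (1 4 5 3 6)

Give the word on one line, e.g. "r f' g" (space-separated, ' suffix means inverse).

g' r g

  after g': (1 6 2 3 5)
  after r: (1 4)(2 3)
  after g: (1 4 5 3 6)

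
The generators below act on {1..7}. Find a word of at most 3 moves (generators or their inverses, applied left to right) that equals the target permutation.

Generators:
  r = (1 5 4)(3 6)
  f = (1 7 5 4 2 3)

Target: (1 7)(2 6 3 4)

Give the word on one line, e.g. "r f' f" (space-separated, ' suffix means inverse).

  after f: (1 7 5 4 2 3)
  after r': (1 7)(2 6 3 4)

f r'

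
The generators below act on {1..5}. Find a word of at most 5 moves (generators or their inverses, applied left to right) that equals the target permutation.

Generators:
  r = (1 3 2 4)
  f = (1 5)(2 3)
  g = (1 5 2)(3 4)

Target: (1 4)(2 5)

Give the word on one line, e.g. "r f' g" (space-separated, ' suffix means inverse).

g' f g

  after g': (1 2 5)(3 4)
  after f: (1 3 4 2)
  after g: (1 4)(2 5)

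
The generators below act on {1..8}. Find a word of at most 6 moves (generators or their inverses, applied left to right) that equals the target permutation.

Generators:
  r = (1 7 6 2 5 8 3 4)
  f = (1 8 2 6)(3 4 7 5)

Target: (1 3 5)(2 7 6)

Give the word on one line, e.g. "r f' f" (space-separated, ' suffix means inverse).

  after f: (1 8 2 6)(3 4 7 5)
  after r: (1 3)(4 6 7 8 5)
  after f: (1 4)(2 6 5 7)(3 8)
  after r': (1 3 5)(2 7 6)

f r f r'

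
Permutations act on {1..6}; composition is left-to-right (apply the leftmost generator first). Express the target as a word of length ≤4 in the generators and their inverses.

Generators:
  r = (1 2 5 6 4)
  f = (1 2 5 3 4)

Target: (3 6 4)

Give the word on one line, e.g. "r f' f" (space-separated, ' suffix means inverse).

  after f': (1 4 3 5 2)
  after r: (3 6 4)

f' r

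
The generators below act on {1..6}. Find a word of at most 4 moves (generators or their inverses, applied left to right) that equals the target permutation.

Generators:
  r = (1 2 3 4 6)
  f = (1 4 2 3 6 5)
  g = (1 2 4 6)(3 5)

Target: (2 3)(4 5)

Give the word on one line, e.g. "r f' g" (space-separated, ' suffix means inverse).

g' r g r'

  after g': (1 6 4 2)(3 5)
  after r: (3 5 4)
  after g: (1 2 4 5 6)
  after r': (2 3)(4 5)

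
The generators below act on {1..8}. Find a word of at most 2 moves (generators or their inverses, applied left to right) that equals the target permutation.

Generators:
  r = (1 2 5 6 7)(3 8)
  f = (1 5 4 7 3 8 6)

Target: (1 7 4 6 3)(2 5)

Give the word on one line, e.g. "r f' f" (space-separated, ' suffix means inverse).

f' r

  after f': (1 6 8 3 7 4 5)
  after r: (1 7 4 6 3)(2 5)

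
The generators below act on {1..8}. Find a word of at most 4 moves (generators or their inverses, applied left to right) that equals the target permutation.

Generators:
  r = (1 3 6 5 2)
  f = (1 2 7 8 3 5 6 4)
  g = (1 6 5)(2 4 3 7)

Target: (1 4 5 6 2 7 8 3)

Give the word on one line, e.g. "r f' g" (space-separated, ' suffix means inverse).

  after g': (1 5 6)(2 7 3 4)
  after f': (1 3 6 4)(7 8)
  after g': (1 4 5 6 2 7 8 3)

g' f' g'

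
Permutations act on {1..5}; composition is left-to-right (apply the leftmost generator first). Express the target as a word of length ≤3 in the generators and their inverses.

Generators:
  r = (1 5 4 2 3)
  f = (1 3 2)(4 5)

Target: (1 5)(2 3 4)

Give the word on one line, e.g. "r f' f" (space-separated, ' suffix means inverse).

  after r: (1 5 4 2 3)
  after f': (1 4 3 2)
  after r': (1 5)(2 3 4)

r f' r'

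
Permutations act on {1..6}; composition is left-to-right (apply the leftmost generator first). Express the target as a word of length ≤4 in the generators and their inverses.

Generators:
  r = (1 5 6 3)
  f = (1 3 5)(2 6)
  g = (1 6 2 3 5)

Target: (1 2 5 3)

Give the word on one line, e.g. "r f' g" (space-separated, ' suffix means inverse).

g f

  after g: (1 6 2 3 5)
  after f: (1 2 5 3)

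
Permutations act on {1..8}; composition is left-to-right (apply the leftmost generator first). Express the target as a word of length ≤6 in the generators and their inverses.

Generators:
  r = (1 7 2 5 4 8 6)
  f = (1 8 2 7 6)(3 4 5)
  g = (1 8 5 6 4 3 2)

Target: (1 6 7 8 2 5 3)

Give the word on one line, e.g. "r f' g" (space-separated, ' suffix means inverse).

r f r f'

  after r: (1 7 2 5 4 8 6)
  after f: (1 6 8)(2 3 4)
  after r: (2 3 8 7)(4 5)
  after f': (1 6 7 8 2 5 3)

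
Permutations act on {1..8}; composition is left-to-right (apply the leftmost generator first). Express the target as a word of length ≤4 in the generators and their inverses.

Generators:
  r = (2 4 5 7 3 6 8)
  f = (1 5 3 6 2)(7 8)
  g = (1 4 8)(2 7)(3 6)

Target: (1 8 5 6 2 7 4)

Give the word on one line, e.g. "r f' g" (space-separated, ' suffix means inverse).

  after f: (1 5 3 6 2)(7 8)
  after f: (1 3 2 5 6)
  after g': (1 6 8 4)(2 5 3 7)
  after r: (1 8 5 6 2 7 4)

f f g' r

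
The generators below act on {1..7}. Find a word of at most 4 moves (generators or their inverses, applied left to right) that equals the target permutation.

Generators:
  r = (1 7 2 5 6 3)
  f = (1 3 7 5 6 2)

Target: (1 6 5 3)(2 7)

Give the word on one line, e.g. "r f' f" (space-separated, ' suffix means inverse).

  after r': (1 3 6 5 2 7)
  after r': (1 6 2)(3 5 7)
  after r': (1 5)(2 3)(6 7)
  after f: (1 6 5 3)(2 7)

r' r' r' f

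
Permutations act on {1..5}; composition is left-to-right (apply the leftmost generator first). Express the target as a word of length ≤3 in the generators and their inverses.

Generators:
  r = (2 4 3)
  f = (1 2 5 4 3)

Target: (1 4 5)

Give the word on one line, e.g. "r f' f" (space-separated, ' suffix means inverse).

  after f: (1 2 5 4 3)
  after r': (1 3)(2 5)
  after f': (1 4 5)

f r' f'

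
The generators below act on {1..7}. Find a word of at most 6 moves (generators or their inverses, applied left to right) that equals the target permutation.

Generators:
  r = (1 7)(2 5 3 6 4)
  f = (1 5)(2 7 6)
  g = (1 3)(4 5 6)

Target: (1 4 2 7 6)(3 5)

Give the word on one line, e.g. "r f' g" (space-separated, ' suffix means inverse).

  after f: (1 5)(2 7 6)
  after f: (2 6 7)
  after f: (1 5)
  after g': (1 4 6 5 3)
  after f: (1 4 2 7 6)(3 5)

f f f g' f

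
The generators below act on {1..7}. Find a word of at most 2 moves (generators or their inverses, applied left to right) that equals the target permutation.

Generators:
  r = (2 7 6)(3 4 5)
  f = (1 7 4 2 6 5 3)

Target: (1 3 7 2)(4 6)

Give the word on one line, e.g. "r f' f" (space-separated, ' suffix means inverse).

  after r: (2 7 6)(3 4 5)
  after f': (1 3 7 2)(4 6)

r f'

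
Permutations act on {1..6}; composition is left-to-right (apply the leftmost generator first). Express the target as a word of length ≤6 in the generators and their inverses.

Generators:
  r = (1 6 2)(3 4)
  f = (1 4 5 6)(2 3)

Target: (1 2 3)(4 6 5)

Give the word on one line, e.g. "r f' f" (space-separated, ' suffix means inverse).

f' r r r r

  after f': (1 6 5 4)(2 3)
  after r: (1 2 4 6 5 3)
  after r: (2 3 6 5 4)
  after r: (1 6 5 3 2 4)
  after r: (1 2 3)(4 6 5)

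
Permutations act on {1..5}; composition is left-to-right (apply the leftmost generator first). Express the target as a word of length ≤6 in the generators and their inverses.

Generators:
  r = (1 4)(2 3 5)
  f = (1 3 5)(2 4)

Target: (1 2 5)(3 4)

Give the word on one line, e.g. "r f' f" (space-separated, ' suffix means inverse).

f' f' f' r' f'

  after f': (1 5 3)(2 4)
  after f': (1 3 5)
  after f': (2 4)
  after r': (1 4 5 3 2)
  after f': (1 2 5)(3 4)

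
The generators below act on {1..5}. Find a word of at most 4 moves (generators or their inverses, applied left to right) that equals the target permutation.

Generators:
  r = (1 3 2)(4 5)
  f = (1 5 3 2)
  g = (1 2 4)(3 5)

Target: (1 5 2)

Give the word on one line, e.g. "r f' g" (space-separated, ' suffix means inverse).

  after g: (1 2 4)(3 5)
  after r: (2 5)(3 4)
  after r: (1 3 5)(2 4)
  after g: (1 5 2)

g r r g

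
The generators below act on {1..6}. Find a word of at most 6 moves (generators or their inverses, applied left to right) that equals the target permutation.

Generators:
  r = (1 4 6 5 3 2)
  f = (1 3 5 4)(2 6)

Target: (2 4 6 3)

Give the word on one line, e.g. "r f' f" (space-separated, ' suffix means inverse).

f f r f'

  after f: (1 3 5 4)(2 6)
  after f: (1 5)(3 4)
  after r: (1 3 6 5 4 2)
  after f': (2 4 6 3)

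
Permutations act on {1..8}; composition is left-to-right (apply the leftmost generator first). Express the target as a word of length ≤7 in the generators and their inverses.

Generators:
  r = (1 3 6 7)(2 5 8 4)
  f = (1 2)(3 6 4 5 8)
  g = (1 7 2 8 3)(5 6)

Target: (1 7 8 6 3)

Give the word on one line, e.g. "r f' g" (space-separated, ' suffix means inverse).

r' f' g' f g'

  after r': (1 7 6 3)(2 4 8 5)
  after f': (1 7 3 2 6 8 4 5)
  after g': (2 5 3 7 8 4 6)
  after f: (1 2 8 5 6)(3 7)
  after g': (1 7 8 6 3)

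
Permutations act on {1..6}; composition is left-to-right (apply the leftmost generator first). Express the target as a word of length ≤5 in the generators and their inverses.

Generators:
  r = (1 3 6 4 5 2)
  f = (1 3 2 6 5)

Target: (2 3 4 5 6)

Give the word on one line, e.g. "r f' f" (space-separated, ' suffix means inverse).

r' f' r'

  after r': (1 2 5 4 6 3)
  after f': (1 3 5 4 2 6)
  after r': (2 3 4 5 6)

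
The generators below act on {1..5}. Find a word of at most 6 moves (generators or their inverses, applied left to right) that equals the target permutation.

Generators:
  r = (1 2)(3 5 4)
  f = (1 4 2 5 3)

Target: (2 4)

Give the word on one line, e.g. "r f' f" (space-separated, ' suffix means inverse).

  after f: (1 4 2 5 3)
  after r': (1 5 4)(2 3)
  after f: (1 3 5 2)
  after f: (2 4)

f r' f f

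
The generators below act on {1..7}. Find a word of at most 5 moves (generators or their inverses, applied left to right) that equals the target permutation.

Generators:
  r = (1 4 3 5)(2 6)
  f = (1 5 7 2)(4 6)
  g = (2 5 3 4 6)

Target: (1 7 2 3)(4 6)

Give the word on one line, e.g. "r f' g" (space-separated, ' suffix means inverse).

g r r g' f

  after g: (2 5 3 4 6)
  after r: (1 4 2)
  after r: (1 3 5)(2 4 6)
  after g': (1 5)(2 3)
  after f: (1 7 2 3)(4 6)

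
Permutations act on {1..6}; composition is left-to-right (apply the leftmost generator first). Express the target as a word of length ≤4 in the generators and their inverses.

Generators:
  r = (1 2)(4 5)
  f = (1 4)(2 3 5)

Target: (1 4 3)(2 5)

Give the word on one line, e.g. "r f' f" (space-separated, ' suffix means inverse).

r f' r'

  after r: (1 2)(4 5)
  after f': (1 5)(2 4 3)
  after r': (1 4 3)(2 5)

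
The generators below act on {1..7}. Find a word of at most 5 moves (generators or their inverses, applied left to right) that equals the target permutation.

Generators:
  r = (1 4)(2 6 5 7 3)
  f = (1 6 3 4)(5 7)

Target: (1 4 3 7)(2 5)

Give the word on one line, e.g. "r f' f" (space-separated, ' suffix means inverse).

r' r' f'

  after r': (1 4)(2 3 7 5 6)
  after r': (2 7 6 3 5)
  after f': (1 4 3 7)(2 5)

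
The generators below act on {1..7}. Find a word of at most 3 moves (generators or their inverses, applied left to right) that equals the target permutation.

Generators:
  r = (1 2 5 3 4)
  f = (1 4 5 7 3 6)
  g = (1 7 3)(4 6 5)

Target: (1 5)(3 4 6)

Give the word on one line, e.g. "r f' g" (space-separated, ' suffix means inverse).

f g'

  after f: (1 4 5 7 3 6)
  after g': (1 5)(3 4 6)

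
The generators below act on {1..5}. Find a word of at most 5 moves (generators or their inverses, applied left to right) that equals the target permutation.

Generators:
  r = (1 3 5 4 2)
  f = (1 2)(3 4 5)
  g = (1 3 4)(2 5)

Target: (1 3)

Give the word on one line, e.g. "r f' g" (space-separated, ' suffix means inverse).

  after r': (1 2 4 5 3)
  after g: (1 5 4 2)
  after r': (1 3)

r' g r'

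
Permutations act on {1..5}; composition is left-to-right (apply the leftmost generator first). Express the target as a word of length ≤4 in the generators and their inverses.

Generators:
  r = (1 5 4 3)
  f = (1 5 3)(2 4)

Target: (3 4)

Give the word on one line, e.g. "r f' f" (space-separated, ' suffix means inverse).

  after r': (1 3 4 5)
  after f': (1 5 3 2 4)
  after f': (3 4)

r' f' f'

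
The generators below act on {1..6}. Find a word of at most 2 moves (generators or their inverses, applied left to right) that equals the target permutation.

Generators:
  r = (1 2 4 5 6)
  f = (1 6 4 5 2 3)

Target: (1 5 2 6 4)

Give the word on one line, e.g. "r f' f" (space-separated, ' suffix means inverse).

  after r': (1 6 5 4 2)
  after r': (1 5 2 6 4)

r' r'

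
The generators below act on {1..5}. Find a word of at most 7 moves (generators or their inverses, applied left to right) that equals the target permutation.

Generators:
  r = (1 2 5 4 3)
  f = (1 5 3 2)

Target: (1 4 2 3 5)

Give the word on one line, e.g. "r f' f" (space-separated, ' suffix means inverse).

f' r' r' r' f'

  after f': (1 2 3 5)
  after r': (2 4 5 3)
  after r': (1 3)(2 5 4)
  after r': (1 4)
  after f': (1 4 2 3 5)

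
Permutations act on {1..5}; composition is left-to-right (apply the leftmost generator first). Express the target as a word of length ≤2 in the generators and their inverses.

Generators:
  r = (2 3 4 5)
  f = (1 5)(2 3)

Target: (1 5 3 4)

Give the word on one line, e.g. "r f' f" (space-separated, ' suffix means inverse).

  after r: (2 3 4 5)
  after f: (1 5 3 4)

r f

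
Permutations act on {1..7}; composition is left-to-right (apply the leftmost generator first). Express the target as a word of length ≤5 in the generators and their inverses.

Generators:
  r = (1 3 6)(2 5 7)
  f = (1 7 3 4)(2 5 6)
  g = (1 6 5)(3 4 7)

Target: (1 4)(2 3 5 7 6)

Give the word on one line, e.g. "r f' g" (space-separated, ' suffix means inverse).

  after g: (1 6 5)(3 4 7)
  after f': (1 5 4)(2 6)
  after r: (1 7 2)(3 6 5 4)
  after f: (1 3 2 7 5)
  after f: (1 4)(2 3 5 7 6)

g f' r f f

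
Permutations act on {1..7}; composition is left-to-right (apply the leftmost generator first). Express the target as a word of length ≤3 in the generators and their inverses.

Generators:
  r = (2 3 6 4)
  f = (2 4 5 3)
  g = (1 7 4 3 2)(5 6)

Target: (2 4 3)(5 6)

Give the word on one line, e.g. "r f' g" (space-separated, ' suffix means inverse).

f r f

  after f: (2 4 5 3)
  after r: (4 5 6)
  after f: (2 4 3)(5 6)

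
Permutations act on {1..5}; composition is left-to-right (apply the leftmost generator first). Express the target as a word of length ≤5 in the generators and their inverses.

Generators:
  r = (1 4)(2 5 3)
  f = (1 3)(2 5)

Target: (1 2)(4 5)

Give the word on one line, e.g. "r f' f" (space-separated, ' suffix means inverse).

f r' f' r f'

  after f: (1 3)(2 5)
  after r': (1 5 3 4)
  after f': (1 2 5)(3 4)
  after r: (1 5 4 2 3)
  after f': (1 2)(4 5)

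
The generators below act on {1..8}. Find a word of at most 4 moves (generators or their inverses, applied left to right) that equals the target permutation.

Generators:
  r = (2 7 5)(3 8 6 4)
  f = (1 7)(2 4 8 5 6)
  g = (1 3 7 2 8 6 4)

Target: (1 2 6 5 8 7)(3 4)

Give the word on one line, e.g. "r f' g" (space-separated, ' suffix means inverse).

f r'

  after f: (1 7)(2 4 8 5 6)
  after r': (1 2 6 5 8 7)(3 4)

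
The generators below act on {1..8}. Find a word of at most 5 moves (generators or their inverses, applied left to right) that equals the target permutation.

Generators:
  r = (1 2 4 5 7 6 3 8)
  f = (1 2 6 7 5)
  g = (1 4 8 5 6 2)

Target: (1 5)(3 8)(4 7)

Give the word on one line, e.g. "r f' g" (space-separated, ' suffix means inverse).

r' g' g' f'

  after r': (1 8 3 6 7 5 4 2)
  after g': (1 4 6 7 8 3 5)
  after g': (2 6 7 4 5)(3 8)
  after f': (1 5)(3 8)(4 7)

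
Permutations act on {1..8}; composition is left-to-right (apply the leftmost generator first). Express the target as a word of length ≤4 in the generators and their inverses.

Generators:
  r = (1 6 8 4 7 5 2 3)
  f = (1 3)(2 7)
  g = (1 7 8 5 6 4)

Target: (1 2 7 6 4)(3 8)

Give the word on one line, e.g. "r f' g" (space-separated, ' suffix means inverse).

  after r: (1 6 8 4 7 5 2 3)
  after g': (1 5 2 3 4)(6 7 8)
  after r': (1 7 6 4 3 8)
  after f': (1 2 7 6 4)(3 8)

r g' r' f'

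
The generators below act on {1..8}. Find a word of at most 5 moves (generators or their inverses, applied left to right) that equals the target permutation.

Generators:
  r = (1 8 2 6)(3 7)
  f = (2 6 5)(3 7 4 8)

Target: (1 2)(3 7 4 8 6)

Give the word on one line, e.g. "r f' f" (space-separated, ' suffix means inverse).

  after r': (1 6 2 8)(3 7)
  after r': (1 2)(6 8)
  after f': (1 5 6 4 7 3 8 2)
  after f': (1 6 7 8 5 2)(3 4)
  after f': (1 2)(3 7 4 8 6)

r' r' f' f' f'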